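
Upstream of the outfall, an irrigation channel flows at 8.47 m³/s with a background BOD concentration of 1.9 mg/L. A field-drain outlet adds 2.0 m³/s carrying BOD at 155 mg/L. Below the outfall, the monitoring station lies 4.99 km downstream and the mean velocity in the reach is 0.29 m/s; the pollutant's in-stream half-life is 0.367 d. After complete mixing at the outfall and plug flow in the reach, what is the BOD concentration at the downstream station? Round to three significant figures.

Mass balance: C = (8.470·1.900 + 2.000·155.0) / 10.47 = 326.1/10.47 = 31.15 mg/L.
Travel time t = 4.99·1000 / 0.29 = 17210 s = 4.780 h.
Half-life 0.367 d → k = ln 2 / 0.367 = 1.889 d⁻¹.
Decay over the reach: 31.15·exp(−kt) = 31.15·0.6865 = 21.38 mg/L.

21.4 mg/L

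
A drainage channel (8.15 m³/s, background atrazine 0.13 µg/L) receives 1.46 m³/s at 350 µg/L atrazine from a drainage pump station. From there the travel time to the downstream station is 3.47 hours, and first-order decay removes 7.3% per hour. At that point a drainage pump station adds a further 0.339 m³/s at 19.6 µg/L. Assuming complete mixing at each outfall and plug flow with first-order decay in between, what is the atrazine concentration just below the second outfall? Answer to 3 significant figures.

Conservation of mass: C = (8.150·0.1300 + 1.460·350.0) / 9.610 = 512.1/9.610 = 53.28 µg/L; combined flow 9.610 m³/s.
7.3%/h lost → k = −ln(1 − 0.073) = 0.07580 h⁻¹.
After decay, C = 53.28 × e^(−kt) = 53.28 × 0.7687 = 40.96 µg/L.
Second outfall: C = (9.610·40.96 + 0.3390·19.60)/9.949 = 40.23 µg/L.

40.2 µg/L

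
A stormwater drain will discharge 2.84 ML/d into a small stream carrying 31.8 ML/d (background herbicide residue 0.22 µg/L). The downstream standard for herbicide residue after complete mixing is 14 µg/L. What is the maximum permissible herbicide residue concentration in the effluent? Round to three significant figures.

168 µg/L

At the limit, (Qr·Cr + Qe·Cₑ)/(Qr + Qe) = 14:
Cₑ = (34.64·14 − 31.80·0.2200) / 2.840 = 168.3 µg/L.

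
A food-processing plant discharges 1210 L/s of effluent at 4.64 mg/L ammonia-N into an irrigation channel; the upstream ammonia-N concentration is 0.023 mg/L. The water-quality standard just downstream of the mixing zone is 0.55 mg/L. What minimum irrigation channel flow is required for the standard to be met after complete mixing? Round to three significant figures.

Set C_mix = 0.55: (Q·0.02300 + 1210·4.640) / (Q + 1210) = 0.55
→ Q = 1210·(4.640 − 0.55)/(0.55 − 0.02300) = 9391 L/s.

9390 L/s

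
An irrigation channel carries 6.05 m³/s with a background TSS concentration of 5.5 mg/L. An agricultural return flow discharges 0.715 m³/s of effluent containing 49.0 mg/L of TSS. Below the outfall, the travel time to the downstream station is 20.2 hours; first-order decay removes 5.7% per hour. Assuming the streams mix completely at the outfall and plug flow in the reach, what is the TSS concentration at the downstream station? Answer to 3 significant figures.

Flow-weighted average: C = (6.050·5.500 + 0.7150·49.00) / 6.765 = 68.31/6.765 = 10.10 mg/L.
5.7%/h lost → k = −ln(1 − 0.057) = 0.05869 h⁻¹.
Applying C = C₀e^(−kt): 10.10 × 0.3056 = 3.086 mg/L.

3.09 mg/L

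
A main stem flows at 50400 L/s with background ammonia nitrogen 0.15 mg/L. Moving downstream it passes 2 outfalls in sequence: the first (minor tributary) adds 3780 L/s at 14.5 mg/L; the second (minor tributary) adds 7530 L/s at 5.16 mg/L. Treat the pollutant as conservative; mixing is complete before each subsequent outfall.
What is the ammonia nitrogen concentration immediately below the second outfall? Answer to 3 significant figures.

1.64 mg/L

Below outfall 1: Q → 54180 L/s, C = (50400·0.1500 + 3780·14.50)/54180 = 1.151 mg/L.
Below outfall 2: Q → 61710 L/s, C = (54180·1.151 + 7530·5.160)/61710 = 1.640 mg/L.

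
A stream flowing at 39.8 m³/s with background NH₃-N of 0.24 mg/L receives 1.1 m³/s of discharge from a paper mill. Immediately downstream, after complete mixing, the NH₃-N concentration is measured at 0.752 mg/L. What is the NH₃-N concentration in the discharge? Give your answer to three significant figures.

Mass balance: 39.80·0.2400 + 1.100·Cₑ = 40.90·0.7520
→ Cₑ = (40.90·0.7520 − 39.80·0.2400) / 1.100 = 19.28 mg/L.

19.3 mg/L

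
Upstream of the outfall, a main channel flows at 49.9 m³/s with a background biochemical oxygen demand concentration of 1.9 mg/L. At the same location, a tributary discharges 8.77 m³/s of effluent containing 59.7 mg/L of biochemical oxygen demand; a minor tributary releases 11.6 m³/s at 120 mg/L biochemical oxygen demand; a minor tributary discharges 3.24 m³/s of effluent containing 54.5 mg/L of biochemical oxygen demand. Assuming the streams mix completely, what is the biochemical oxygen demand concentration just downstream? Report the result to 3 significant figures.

29.8 mg/L

Mixed concentration C = ΣQC/ΣQ = (49.90·1.900 + 8.770·59.70 + 11.60·120.0 + 3.240·54.50) / 73.51 = 2187/73.51 = 29.75 mg/L.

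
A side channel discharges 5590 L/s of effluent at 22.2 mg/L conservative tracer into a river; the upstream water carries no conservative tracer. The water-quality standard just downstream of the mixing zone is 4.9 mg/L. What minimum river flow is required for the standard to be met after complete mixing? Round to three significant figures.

Set C_mix = 4.9: (Q·0 + 5590·22.20) / (Q + 5590) = 4.9
→ Q = 5590·(22.20 − 4.9)/(4.9 − 0) = 19740 L/s.

19700 L/s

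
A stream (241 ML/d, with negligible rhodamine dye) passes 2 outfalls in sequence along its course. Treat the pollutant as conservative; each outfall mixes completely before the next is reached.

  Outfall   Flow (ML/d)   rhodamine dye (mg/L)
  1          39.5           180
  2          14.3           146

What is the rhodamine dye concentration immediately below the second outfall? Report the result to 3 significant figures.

31.2 mg/L

Below outfall 1: Q → 280.5 ML/d, C = (241.0·0 + 39.50·180.0)/280.5 = 25.35 mg/L.
Below outfall 2: Q → 294.8 ML/d, C = (280.5·25.35 + 14.30·146.0)/294.8 = 31.20 mg/L.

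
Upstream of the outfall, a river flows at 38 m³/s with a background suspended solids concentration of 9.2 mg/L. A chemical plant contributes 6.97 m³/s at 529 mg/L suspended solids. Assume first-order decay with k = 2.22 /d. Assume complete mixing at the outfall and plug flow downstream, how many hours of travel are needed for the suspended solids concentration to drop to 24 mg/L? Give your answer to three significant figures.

14.3 h

After mixing, C = (38.00·9.200 + 6.970·529.0) / 44.97 = 4037/44.97 = 89.76 mg/L.
89.76·exp(−k·t) = 24 → t = ln(89.76/24)/k = 51340 s = 14.26 h.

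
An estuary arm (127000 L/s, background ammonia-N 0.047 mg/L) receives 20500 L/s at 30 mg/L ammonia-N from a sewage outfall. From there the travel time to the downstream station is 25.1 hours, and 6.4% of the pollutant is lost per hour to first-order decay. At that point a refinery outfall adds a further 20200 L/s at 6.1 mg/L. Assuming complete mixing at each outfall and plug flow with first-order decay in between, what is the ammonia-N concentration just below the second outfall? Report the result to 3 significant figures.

1.44 mg/L

Flow-weighted average: C = (127000·0.04700 + 20500·30.00) / 147500 = 621000/147500 = 4.210 mg/L; combined flow 147500 L/s.
6.4%/h lost → k = −ln(1 − 0.064) = 0.06614 h⁻¹.
After decay, C = 4.210 × e^(−kt) = 4.210 × 0.1901 = 0.8004 mg/L.
At the second outfall, C = (147500·0.8004 + 20200·6.100) / (147500 + 20200) = 1.439 mg/L.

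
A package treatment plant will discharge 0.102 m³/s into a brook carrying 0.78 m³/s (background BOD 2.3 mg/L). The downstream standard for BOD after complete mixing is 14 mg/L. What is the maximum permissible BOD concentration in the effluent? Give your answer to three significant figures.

103 mg/L

At the limit, (Qr·Cr + Qe·Cₑ)/(Qr + Qe) = 14:
Cₑ = (0.8820·14 − 0.7800·2.300) / 0.1020 = 103.5 mg/L.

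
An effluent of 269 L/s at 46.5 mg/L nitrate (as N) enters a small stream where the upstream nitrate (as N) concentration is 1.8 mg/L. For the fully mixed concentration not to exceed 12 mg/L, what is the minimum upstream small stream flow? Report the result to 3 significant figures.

910 L/s

Set C_mix = 12: (Q·1.800 + 269.0·46.50) / (Q + 269.0) = 12
→ Q = 269.0·(46.50 − 12)/(12 − 1.800) = 909.9 L/s.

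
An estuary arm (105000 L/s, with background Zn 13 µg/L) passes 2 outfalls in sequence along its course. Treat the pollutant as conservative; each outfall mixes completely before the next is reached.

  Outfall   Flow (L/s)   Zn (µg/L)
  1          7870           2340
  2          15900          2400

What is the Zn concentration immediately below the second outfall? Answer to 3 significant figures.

450 µg/L

Below outfall 1: Q → 112900 L/s, C = (105000·13.00 + 7870·2340)/112900 = 175.3 µg/L.
Below outfall 2: Q → 128800 L/s, C = (112900·175.3 + 15900·2400)/128800 = 450.0 µg/L.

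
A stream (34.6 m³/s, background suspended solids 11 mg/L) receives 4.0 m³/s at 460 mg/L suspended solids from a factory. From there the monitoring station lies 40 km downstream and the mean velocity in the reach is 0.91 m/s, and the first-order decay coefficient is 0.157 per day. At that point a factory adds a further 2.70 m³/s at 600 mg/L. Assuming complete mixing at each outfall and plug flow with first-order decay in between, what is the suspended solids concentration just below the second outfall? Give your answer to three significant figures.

Flow-weighted average: C = (34.60·11.00 + 4.000·460.0) / 38.60 = 2221/38.60 = 57.53 mg/L; combined flow 38.60 m³/s.
Travel time t = 40·1000 / 0.91 = 43960 s = 12.21 h.
First-order decay: C = 57.53·exp(−k·t) = 57.53·0.9232 = 53.11 mg/L.
Second outfall: C = (38.60·53.11 + 2.700·600.0)/41.30 = 88.87 mg/L.

88.9 mg/L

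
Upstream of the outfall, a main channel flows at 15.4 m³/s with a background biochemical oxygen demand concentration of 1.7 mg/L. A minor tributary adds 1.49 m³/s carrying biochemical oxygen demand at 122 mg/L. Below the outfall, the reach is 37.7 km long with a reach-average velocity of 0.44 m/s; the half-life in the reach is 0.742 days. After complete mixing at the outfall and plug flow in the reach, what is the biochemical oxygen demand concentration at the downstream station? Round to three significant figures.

Flow-weighted average: C = (15.40·1.700 + 1.490·122.0) / 16.89 = 208.0/16.89 = 12.31 mg/L.
Travel time t = 37.7·1000 / 0.44 = 85680 s = 23.80 h.
Half-life 0.742 d → k = ln 2 / 0.742 = 0.9342 d⁻¹.
After decay, C = 12.31 × e^(−kt) = 12.31 × 0.3960 = 4.876 mg/L.

4.88 mg/L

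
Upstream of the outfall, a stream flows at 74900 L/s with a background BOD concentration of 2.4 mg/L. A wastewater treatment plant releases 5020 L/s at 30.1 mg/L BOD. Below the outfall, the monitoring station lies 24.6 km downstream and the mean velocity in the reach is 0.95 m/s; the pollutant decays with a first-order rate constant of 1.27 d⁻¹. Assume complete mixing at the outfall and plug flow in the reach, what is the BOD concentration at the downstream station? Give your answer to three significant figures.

After mixing, C = (74900·2.400 + 5020·30.10) / 79920 = 330900/79920 = 4.140 mg/L.
Travel time t = 24.6·1000 / 0.95 = 25890 s = 7.193 h.
Decay over the reach: 4.140·exp(−kt) = 4.140·0.6834 = 2.829 mg/L.

2.83 mg/L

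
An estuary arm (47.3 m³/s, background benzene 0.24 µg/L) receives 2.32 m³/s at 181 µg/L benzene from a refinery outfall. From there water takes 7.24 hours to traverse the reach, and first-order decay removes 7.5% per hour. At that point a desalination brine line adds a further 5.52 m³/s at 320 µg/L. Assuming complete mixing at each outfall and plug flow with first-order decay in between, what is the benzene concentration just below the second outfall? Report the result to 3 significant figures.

36.5 µg/L

Mass balance: C = (47.30·0.2400 + 2.320·181.0) / 49.62 = 431.3/49.62 = 8.691 µg/L; combined flow 49.62 m³/s.
7.5%/h lost → k = −ln(1 − 0.075) = 0.07796 h⁻¹.
Applying C = C₀e^(−kt): 8.691 × 0.5687 = 4.943 µg/L.
Second outfall: C = (49.62·4.943 + 5.520·320.0)/55.14 = 36.48 µg/L.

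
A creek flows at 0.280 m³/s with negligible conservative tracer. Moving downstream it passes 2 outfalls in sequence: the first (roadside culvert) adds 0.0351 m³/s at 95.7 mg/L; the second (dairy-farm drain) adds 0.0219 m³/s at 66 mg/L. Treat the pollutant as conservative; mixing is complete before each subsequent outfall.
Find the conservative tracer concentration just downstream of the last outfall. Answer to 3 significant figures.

14.3 mg/L

Outfall 1: combined Q = 0.3151 m³/s; C = (0.2800·0 + 0.03510·95.70)/0.3151 = 10.66 mg/L.
Outfall 2: combined Q = 0.3370 m³/s; C = (0.3151·10.66 + 0.02190·66.00)/0.3370 = 14.26 mg/L.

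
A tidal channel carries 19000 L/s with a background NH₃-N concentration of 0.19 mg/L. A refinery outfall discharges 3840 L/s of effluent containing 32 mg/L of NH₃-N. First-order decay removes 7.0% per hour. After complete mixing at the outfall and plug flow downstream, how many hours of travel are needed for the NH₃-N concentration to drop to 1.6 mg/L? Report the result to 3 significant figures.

17.1 h

Conservation of mass: C = (19000·0.1900 + 3840·32.00) / 22840 = 126500/22840 = 5.538 mg/L.
7.0%/h lost → k = −ln(1 − 0.07) = 0.07257 h⁻¹.
5.538·exp(−k·t) = 1.6 → t = ln(5.538/1.6)/k = 61590 s = 17.11 h.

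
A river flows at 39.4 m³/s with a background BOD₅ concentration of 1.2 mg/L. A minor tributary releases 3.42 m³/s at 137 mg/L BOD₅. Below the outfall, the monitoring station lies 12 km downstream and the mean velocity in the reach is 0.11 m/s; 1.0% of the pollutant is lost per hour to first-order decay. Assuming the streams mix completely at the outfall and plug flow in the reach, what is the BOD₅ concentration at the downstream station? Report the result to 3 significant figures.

After mixing, C = (39.40·1.200 + 3.420·137.0) / 42.82 = 515.8/42.82 = 12.05 mg/L.
Travel time t = 12·1000 / 0.11 = 109100 s = 30.30 h.
1.0%/h lost → k = −ln(1 − 0.01) = 0.01005 h⁻¹.
First-order decay: C = 12.05·exp(−k·t) = 12.05·0.7375 = 8.884 mg/L.

8.88 mg/L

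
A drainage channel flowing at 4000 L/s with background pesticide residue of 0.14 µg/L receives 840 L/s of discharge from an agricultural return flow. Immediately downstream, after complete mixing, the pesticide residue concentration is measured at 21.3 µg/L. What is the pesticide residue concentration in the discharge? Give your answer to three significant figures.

122 µg/L

Mass balance: 4000·0.1400 + 840.0·Cₑ = 4840·21.30
→ Cₑ = (4840·21.30 − 4000·0.1400) / 840.0 = 122.1 µg/L.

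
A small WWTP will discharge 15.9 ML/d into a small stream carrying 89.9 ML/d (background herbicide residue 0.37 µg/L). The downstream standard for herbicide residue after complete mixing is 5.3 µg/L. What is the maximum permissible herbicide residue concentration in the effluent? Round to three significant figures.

33.2 µg/L

At the limit, (Qr·Cr + Qe·Cₑ)/(Qr + Qe) = 5.3:
Cₑ = (105.8·5.3 − 89.90·0.3700) / 15.90 = 33.17 µg/L.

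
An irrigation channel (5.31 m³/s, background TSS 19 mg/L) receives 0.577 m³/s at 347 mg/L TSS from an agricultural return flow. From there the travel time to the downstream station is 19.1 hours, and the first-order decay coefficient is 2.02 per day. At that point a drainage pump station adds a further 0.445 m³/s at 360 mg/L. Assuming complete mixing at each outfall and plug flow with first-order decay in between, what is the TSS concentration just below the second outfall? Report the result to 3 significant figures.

34.8 mg/L

After mixing, C = (5.310·19.00 + 0.5770·347.0) / 5.887 = 301.1/5.887 = 51.15 mg/L; combined flow 5.887 m³/s.
Decay over the reach: 51.15·exp(−kt) = 51.15·0.2004 = 10.25 mg/L.
At the second outfall, C = (5.887·10.25 + 0.4450·360.0) / (5.887 + 0.4450) = 34.83 mg/L.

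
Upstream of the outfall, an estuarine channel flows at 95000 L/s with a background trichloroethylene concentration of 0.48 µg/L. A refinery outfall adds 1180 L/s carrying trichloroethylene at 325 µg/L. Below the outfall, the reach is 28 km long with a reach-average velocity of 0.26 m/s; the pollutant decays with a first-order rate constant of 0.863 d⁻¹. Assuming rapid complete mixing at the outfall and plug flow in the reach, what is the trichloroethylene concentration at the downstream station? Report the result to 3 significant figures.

1.52 µg/L

Conservation of mass: C = (95000·0.4800 + 1180·325.0) / 96180 = 429100/96180 = 4.461 µg/L.
Travel time t = 28·1000 / 0.26 = 107700 s = 29.91 h.
First-order decay: C = 4.461·exp(−k·t) = 4.461·0.3411 = 1.522 µg/L.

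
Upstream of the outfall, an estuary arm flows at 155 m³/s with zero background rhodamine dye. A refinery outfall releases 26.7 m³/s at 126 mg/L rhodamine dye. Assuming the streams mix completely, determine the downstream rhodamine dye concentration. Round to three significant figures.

Mixed concentration C = ΣQC/ΣQ = (155.0·0 + 26.70·126.0) / 181.7 = 3364/181.7 = 18.52 mg/L.

18.5 mg/L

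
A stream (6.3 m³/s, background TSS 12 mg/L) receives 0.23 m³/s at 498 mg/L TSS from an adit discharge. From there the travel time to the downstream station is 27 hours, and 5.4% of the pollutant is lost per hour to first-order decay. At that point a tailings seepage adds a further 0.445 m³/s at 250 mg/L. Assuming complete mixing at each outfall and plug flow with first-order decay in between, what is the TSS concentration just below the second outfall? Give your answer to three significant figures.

After mixing, C = (6.300·12.00 + 0.2300·498.0) / 6.530 = 190.1/6.530 = 29.12 mg/L; combined flow 6.530 m³/s.
5.4%/h lost → k = −ln(1 − 0.054) = 0.05551 h⁻¹.
First-order decay: C = 29.12·exp(−k·t) = 29.12·0.2234 = 6.505 mg/L.
At the second outfall, C = (6.530·6.505 + 0.4450·250.0) / (6.530 + 0.4450) = 22.04 mg/L.

22.0 mg/L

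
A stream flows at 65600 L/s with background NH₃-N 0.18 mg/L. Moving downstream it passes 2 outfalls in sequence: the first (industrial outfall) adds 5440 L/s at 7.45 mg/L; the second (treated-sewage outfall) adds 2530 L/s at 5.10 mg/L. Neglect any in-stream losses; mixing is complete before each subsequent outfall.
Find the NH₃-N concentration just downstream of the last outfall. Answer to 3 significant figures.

Outfall 1: combined Q = 71040 L/s; C = (65600·0.1800 + 5440·7.450)/71040 = 0.7367 mg/L.
Outfall 2: combined Q = 73570 L/s; C = (71040·0.7367 + 2530·5.100)/73570 = 0.8868 mg/L.

0.887 mg/L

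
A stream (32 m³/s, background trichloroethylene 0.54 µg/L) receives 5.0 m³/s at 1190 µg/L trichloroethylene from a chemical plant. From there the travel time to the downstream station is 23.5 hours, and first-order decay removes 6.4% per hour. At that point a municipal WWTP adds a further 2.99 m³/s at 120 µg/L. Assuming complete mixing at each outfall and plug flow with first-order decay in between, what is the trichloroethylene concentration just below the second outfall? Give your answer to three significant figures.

40.5 µg/L

Flow-weighted average: C = (32.00·0.5400 + 5.000·1190) / 37.00 = 5967/37.00 = 161.3 µg/L; combined flow 37.00 m³/s.
6.4%/h lost → k = −ln(1 − 0.064) = 0.06614 h⁻¹.
After decay, C = 161.3 × e^(−kt) = 161.3 × 0.2113 = 34.08 µg/L.
At the second outfall, C = (37.00·34.08 + 2.990·120.0) / (37.00 + 2.990) = 40.51 µg/L.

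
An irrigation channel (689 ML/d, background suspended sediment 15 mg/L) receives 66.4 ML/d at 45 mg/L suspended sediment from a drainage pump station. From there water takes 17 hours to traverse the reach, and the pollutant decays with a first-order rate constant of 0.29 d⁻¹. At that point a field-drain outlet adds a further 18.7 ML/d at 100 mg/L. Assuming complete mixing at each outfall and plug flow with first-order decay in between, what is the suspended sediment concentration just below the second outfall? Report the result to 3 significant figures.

16.4 mg/L

Mass balance: C = (689.0·15.00 + 66.40·45.00) / 755.4 = 13320/755.4 = 17.64 mg/L; combined flow 755.4 ML/d.
After decay, C = 17.64 × e^(−kt) = 17.64 × 0.8143 = 14.36 mg/L.
Second outfall: C = (755.4·14.36 + 18.70·100.0)/774.1 = 16.43 mg/L.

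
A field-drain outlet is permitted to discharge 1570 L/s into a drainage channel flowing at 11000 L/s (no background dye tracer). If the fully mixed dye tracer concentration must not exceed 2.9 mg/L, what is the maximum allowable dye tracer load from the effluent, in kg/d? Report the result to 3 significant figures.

Mass balance at the limit: 11000·0 + 1570·Cₑ = 12570·2.9 → Cₑ = 23.22 mg/L.
1570 L/s = 1.570 m³/s. Load = 1.570 m³/s × 23.22 g/m³ × 86 400 s/d = 3150 kg/d.

3150 kg/d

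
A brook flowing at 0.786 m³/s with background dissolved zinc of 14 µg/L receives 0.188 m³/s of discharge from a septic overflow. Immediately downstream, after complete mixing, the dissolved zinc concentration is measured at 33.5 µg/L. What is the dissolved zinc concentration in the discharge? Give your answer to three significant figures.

Mass balance: 0.7860·14.00 + 0.1880·Cₑ = 0.9740·33.50
→ Cₑ = (0.9740·33.50 − 0.7860·14.00) / 0.1880 = 115.0 µg/L.

115 µg/L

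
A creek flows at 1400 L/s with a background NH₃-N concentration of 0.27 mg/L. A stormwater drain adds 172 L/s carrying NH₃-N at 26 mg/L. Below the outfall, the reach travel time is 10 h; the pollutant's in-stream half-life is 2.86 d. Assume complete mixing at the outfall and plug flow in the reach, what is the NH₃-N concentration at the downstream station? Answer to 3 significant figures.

2.79 mg/L

Mass balance: C = (1400·0.2700 + 172.0·26.00) / 1572 = 4850/1572 = 3.085 mg/L.
Half-life 2.86 d → k = ln 2 / 2.86 = 0.2424 d⁻¹.
After decay, C = 3.085 × e^(−kt) = 3.085 × 0.9039 = 2.789 mg/L.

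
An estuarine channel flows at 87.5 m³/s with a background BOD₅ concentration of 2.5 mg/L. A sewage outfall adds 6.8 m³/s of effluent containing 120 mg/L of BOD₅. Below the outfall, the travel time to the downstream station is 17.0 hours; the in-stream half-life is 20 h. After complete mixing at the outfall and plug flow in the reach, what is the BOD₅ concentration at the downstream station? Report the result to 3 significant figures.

Mixed concentration C = ΣQC/ΣQ = (87.50·2.500 + 6.800·120.0) / 94.30 = 1035/94.30 = 10.97 mg/L.
Half-life 20 h → k = ln 2 / 20 = 0.03466 h⁻¹ = 0.8318 d⁻¹.
Decay over the reach: 10.97·exp(−kt) = 10.97·0.5548 = 6.088 mg/L.

6.09 mg/L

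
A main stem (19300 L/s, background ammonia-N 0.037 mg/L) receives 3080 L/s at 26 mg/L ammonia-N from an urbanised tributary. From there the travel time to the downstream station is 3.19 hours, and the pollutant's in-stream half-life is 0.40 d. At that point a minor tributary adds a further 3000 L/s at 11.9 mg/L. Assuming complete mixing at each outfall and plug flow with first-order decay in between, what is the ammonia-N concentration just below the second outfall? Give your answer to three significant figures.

Conservation of mass: C = (19300·0.03700 + 3080·26.00) / 22380 = 80790/22380 = 3.610 mg/L; combined flow 22380 L/s.
Half-life 0.40 d → k = ln 2 / 0.40 = 1.733 d⁻¹.
Applying C = C₀e^(−kt): 3.610 × 0.7943 = 2.867 mg/L.
Second outfall: C = (22380·2.867 + 3000·11.90)/25380 = 3.935 mg/L.

3.94 mg/L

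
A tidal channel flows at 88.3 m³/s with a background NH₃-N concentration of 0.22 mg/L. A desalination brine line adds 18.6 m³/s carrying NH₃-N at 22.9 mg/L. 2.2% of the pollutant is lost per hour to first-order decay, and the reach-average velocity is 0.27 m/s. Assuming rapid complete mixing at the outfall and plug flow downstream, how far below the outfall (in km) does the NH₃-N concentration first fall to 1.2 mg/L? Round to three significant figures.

54.4 km

Mixed concentration C = ΣQC/ΣQ = (88.30·0.2200 + 18.60·22.90) / 106.9 = 445.4/106.9 = 4.166 mg/L.
2.2%/h lost → k = −ln(1 − 0.022) = 0.02225 h⁻¹.
Set 4.166·exp(−k·t) = 1.2 → t = ln(4.166/1.2)/k = 201400 s = 55.95 h.
Distance = v·t = 0.27·201400 = 54390 m = 54.39 km.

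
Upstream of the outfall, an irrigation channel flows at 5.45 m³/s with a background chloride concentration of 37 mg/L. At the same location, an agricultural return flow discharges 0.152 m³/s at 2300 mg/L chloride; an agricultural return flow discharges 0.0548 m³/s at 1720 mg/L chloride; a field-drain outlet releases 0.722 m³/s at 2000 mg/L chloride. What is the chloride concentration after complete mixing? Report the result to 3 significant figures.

328 mg/L

Mass balance: C = (5.450·37.00 + 0.1520·2300 + 0.05480·1720 + 0.7220·2000) / 6.379 = 2090/6.379 = 327.6 mg/L.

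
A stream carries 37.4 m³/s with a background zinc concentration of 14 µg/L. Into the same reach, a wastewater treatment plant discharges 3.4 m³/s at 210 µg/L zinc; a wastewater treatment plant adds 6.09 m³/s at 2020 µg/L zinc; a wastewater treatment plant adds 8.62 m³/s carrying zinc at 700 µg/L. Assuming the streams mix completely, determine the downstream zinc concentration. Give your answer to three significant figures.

353 µg/L

After mixing, C = (37.40·14.00 + 3.400·210.0 + 6.090·2020 + 8.620·700.0) / 55.51 = 19570/55.51 = 352.6 µg/L.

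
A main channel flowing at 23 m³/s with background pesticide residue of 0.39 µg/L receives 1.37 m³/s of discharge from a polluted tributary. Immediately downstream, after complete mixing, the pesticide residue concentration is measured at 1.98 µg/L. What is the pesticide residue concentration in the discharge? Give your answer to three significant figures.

Mass balance: 23.00·0.3900 + 1.370·Cₑ = 24.37·1.980
→ Cₑ = (24.37·1.980 − 23.00·0.3900) / 1.370 = 28.67 µg/L.

28.7 µg/L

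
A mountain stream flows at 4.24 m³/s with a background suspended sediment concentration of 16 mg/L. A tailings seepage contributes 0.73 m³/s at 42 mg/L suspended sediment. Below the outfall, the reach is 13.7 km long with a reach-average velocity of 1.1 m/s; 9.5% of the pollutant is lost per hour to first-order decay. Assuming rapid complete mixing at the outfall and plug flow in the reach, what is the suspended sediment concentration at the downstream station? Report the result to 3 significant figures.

14.0 mg/L

Mass balance: C = (4.240·16.00 + 0.7300·42.00) / 4.970 = 98.50/4.970 = 19.82 mg/L.
Travel time t = 13.7·1000 / 1.1 = 12450 s = 3.460 h.
9.5%/h lost → k = −ln(1 − 0.095) = 0.09982 h⁻¹.
First-order decay: C = 19.82·exp(−k·t) = 19.82·0.7080 = 14.03 mg/L.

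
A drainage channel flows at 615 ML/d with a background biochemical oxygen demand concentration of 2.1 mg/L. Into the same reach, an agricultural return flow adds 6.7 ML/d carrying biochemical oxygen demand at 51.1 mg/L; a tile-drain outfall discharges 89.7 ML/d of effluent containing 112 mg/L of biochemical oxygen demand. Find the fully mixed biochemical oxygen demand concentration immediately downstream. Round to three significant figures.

Mixed concentration C = ΣQC/ΣQ = (615.0·2.100 + 6.700·51.10 + 89.70·112.0) / 711.4 = 11680/711.4 = 16.42 mg/L.

16.4 mg/L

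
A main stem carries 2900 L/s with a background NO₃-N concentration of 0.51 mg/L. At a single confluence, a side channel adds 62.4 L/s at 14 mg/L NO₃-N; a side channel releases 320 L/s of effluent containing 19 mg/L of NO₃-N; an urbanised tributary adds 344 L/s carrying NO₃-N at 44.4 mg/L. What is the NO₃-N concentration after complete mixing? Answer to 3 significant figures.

Mass balance: C = (2900·0.5100 + 62.40·14.00 + 320.0·19.00 + 344.0·44.40) / 3626 = 23710/3626 = 6.537 mg/L.

6.54 mg/L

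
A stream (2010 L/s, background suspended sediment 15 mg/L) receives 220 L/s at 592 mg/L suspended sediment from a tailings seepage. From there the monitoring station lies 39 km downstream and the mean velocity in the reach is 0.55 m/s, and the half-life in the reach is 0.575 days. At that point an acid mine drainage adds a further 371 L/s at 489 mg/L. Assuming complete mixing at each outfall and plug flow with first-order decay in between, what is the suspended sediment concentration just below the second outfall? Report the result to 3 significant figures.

92.7 mg/L

After mixing, C = (2010·15.00 + 220.0·592.0) / 2230 = 160400/2230 = 71.92 mg/L; combined flow 2230 L/s.
Travel time t = 39·1000 / 0.55 = 70910 s = 19.70 h.
Half-life 0.575 d → k = ln 2 / 0.575 = 1.205 d⁻¹.
After decay, C = 71.92 × e^(−kt) = 71.92 × 0.3718 = 26.74 mg/L.
Second outfall: C = (2230·26.74 + 371.0·489.0)/2601 = 92.68 mg/L.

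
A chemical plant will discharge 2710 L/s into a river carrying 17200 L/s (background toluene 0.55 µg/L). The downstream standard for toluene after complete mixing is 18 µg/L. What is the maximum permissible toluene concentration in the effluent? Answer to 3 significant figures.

129 µg/L

At the limit, (Qr·Cr + Qe·Cₑ)/(Qr + Qe) = 18:
Cₑ = (19910·18 − 17200·0.5500) / 2710 = 128.8 µg/L.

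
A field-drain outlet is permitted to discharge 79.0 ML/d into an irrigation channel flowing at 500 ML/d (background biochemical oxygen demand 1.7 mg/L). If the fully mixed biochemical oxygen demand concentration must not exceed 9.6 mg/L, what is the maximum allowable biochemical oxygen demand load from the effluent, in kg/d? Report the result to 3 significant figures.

Mass balance at the limit: 500.0·1.700 + 79.00·Cₑ = 579.0·9.6 → Cₑ = 59.60 mg/L.
79.00 ML/d = 0.9144 m³/s. Load = 0.9144 m³/s × 59.60 g/m³ × 86 400 s/d = 4708 kg/d.

4710 kg/d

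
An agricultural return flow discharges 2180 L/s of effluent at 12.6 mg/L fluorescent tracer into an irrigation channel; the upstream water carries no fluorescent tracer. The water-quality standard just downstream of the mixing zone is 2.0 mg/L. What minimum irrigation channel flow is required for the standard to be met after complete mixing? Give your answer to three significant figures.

Set C_mix = 2.0: (Q·0 + 2180·12.60) / (Q + 2180) = 2.0
→ Q = 2180·(12.60 − 2.0)/(2.0 − 0) = 11550 L/s.

11600 L/s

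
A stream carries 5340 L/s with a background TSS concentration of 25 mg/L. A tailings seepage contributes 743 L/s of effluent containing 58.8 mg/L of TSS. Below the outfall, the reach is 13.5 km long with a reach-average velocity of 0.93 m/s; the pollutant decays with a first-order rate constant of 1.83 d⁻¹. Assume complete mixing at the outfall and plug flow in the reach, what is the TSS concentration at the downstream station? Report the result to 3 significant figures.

Mixed concentration C = ΣQC/ΣQ = (5340·25.00 + 743.0·58.80) / 6083 = 177200/6083 = 29.13 mg/L.
Travel time t = 13.5·1000 / 0.93 = 14520 s = 4.032 h.
After decay, C = 29.13 × e^(−kt) = 29.13 × 0.7353 = 21.42 mg/L.

21.4 mg/L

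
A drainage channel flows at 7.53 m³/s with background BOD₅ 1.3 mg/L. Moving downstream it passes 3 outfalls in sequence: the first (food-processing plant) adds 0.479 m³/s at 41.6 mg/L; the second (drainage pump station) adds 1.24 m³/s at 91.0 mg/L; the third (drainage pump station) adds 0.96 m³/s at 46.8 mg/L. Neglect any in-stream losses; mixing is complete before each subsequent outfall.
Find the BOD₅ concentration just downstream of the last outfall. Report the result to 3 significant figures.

18.4 mg/L

After outfall 1: Q = 7.530 + 0.4790 = 8.009 m³/s; C = (7.530·1.300 + 0.4790·41.60)/8.009 = 3.710 mg/L.
After outfall 2: Q = 8.009 + 1.240 = 9.249 m³/s; C = (8.009·3.710 + 1.240·91.00)/9.249 = 15.41 mg/L.
After outfall 3: Q = 9.249 + 0.9600 = 10.21 m³/s; C = (9.249·15.41 + 0.9600·46.80)/10.21 = 18.36 mg/L.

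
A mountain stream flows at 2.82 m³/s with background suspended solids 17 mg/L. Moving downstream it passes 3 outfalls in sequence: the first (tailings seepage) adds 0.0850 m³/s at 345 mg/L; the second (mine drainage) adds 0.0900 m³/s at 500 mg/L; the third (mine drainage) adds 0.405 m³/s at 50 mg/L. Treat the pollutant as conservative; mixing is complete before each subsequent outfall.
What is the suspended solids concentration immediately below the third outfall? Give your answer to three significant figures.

After outfall 1: Q = 2.820 + 0.08500 = 2.905 m³/s; C = (2.820·17.00 + 0.08500·345.0)/2.905 = 26.60 mg/L.
After outfall 2: Q = 2.905 + 0.09000 = 2.995 m³/s; C = (2.905·26.60 + 0.09000·500.0)/2.995 = 40.82 mg/L.
After outfall 3: Q = 2.995 + 0.4050 = 3.400 m³/s; C = (2.995·40.82 + 0.4050·50.00)/3.400 = 41.92 mg/L.

41.9 mg/L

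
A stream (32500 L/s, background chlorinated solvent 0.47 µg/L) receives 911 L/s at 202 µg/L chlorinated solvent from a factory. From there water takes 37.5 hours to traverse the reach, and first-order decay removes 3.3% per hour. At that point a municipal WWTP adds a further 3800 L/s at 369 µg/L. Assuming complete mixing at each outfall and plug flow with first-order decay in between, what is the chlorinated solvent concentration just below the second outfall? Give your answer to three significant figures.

Flow-weighted average: C = (32500·0.4700 + 911.0·202.0) / 33410 = 199300/33410 = 5.965 µg/L; combined flow 33410 L/s.
3.3%/h lost → k = −ln(1 − 0.033) = 0.03356 h⁻¹.
Decay over the reach: 5.965·exp(−kt) = 5.965·0.2841 = 1.695 µg/L.
Second outfall: C = (33410·1.695 + 3800·369.0)/37210 = 39.20 µg/L.

39.2 µg/L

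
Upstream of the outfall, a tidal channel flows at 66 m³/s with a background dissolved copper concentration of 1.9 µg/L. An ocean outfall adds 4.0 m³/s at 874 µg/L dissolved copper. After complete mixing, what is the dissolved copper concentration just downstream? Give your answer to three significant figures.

51.7 µg/L

Flow-weighted average: C = (66.00·1.900 + 4.000·874.0) / 70.00 = 3621/70.00 = 51.73 µg/L.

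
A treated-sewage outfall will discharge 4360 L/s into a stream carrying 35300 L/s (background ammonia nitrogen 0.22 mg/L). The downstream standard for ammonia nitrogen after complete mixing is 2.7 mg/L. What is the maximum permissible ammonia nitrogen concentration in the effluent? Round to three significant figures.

At the limit, (Qr·Cr + Qe·Cₑ)/(Qr + Qe) = 2.7:
Cₑ = (39660·2.7 − 35300·0.2200) / 4360 = 22.78 mg/L.

22.8 mg/L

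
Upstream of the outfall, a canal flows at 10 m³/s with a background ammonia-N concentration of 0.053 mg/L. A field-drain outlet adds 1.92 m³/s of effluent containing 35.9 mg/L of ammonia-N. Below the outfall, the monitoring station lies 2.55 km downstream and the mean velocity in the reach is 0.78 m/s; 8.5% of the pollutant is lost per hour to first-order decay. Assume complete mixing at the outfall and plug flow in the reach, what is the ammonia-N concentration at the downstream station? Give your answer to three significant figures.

Mixed concentration C = ΣQC/ΣQ = (10.00·0.05300 + 1.920·35.90) / 11.92 = 69.46/11.92 = 5.827 mg/L.
Travel time t = 2.55·1000 / 0.78 = 3269 s = 0.9081 h.
8.5%/h lost → k = −ln(1 − 0.085) = 0.08883 h⁻¹.
Applying C = C₀e^(−kt): 5.827 × 0.9225 = 5.375 mg/L.

5.38 mg/L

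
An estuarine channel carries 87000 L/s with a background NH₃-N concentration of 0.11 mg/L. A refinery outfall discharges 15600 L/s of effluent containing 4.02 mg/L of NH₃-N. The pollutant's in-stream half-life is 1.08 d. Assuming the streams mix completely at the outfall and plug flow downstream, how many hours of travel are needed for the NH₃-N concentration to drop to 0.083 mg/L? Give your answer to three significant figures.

80.0 h

After mixing, C = (87000·0.1100 + 15600·4.020) / 102600 = 72280/102600 = 0.7045 mg/L.
Half-life 1.08 d → k = ln 2 / 1.08 = 0.6418 d⁻¹.
0.7045·exp(−k·t) = 0.083 → t = ln(0.7045/0.083)/k = 287900 s = 79.97 h.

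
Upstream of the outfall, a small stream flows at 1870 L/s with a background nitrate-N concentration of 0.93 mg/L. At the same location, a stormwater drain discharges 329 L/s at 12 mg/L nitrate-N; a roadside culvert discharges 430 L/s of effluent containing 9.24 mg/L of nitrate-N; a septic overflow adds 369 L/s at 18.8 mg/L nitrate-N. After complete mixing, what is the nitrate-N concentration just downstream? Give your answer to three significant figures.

5.54 mg/L

Mixed concentration C = ΣQC/ΣQ = (1870·0.9300 + 329.0·12.00 + 430.0·9.240 + 369.0·18.80) / 2998 = 16600/2998 = 5.536 mg/L.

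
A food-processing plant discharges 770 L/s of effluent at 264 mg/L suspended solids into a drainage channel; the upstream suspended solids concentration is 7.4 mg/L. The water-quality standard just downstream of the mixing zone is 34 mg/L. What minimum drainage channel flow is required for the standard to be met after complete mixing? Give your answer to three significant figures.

Set C_mix = 34: (Q·7.400 + 770.0·264.0) / (Q + 770.0) = 34
→ Q = 770.0·(264.0 − 34)/(34 − 7.400) = 6658 L/s.

6660 L/s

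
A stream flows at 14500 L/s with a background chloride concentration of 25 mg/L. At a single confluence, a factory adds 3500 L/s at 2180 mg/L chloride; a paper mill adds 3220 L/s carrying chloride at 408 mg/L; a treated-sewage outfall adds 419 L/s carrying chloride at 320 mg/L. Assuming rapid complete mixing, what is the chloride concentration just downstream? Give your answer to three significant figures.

436 mg/L

Mixed concentration C = ΣQC/ΣQ = (14500·25.00 + 3500·2180 + 3220·408.0 + 419.0·320.0) / 21640 = 9440000/21640 = 436.3 mg/L.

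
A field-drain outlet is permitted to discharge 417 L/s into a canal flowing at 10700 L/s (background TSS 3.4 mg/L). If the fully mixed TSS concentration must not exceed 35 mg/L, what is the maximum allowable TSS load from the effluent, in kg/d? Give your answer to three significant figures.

30500 kg/d

Mass balance at the limit: 10700·3.400 + 417.0·Cₑ = 11120·35 → Cₑ = 845.8 mg/L.
417.0 L/s = 0.4170 m³/s. Load = 0.4170 m³/s × 845.8 g/m³ × 86 400 s/d = 30470 kg/d.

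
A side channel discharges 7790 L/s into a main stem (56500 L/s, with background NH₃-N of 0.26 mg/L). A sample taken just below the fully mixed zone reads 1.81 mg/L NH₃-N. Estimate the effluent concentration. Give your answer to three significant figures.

13.1 mg/L

Mass balance: 56500·0.2600 + 7790·Cₑ = 64290·1.810
→ Cₑ = (64290·1.810 − 56500·0.2600) / 7790 = 13.05 mg/L.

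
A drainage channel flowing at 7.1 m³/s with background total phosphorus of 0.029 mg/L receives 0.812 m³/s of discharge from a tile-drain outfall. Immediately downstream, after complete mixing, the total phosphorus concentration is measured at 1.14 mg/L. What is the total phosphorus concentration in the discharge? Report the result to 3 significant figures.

Mass balance: 7.100·0.02900 + 0.8120·Cₑ = 7.912·1.140
→ Cₑ = (7.912·1.140 − 7.100·0.02900) / 0.8120 = 10.85 mg/L.

10.9 mg/L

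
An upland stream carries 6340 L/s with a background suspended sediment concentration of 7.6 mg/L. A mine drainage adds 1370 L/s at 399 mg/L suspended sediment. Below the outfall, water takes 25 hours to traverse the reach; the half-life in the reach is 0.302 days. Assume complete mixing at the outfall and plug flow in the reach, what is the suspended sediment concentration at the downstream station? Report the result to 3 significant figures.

Conservation of mass: C = (6340·7.600 + 1370·399.0) / 7710 = 594800/7710 = 77.15 mg/L.
Half-life 0.302 d → k = ln 2 / 0.302 = 2.295 d⁻¹.
First-order decay: C = 77.15·exp(−k·t) = 77.15·0.09155 = 7.063 mg/L.

7.06 mg/L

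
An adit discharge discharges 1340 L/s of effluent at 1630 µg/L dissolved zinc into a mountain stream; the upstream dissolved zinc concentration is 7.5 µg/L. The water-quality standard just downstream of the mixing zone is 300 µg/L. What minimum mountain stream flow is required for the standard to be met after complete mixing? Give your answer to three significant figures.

Set C_mix = 300: (Q·7.500 + 1340·1630) / (Q + 1340) = 300
→ Q = 1340·(1630 − 300)/(300 − 7.500) = 6093 L/s.

6090 L/s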